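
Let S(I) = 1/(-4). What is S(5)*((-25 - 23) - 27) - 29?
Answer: -41/4 ≈ -10.250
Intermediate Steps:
S(I) = -¼
S(5)*((-25 - 23) - 27) - 29 = -((-25 - 23) - 27)/4 - 29 = -(-48 - 27)/4 - 29 = -¼*(-75) - 29 = 75/4 - 29 = -41/4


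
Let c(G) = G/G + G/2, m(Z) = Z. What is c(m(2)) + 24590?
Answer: 24592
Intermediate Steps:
c(G) = 1 + G/2 (c(G) = 1 + G*(½) = 1 + G/2)
c(m(2)) + 24590 = (1 + (½)*2) + 24590 = (1 + 1) + 24590 = 2 + 24590 = 24592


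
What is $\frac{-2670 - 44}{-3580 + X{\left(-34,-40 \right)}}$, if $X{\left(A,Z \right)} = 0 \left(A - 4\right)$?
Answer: $\frac{1357}{1790} \approx 0.7581$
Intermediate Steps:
$X{\left(A,Z \right)} = 0$ ($X{\left(A,Z \right)} = 0 \left(-4 + A\right) = 0$)
$\frac{-2670 - 44}{-3580 + X{\left(-34,-40 \right)}} = \frac{-2670 - 44}{-3580 + 0} = - \frac{2714}{-3580} = \left(-2714\right) \left(- \frac{1}{3580}\right) = \frac{1357}{1790}$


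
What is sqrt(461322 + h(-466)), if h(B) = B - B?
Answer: 3*sqrt(51258) ≈ 679.21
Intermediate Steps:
h(B) = 0
sqrt(461322 + h(-466)) = sqrt(461322 + 0) = sqrt(461322) = 3*sqrt(51258)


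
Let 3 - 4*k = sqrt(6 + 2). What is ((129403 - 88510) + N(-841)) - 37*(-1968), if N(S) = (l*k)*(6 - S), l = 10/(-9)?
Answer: 678019/6 + 4235*sqrt(2)/9 ≈ 1.1367e+5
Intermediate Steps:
k = 3/4 - sqrt(2)/2 (k = 3/4 - sqrt(6 + 2)/4 = 3/4 - sqrt(2)/2 ≈ 0.042893)
l = -10/9 (l = 10*(-1/9) = -10/9 ≈ -1.1111)
N(S) = (6 - S)*(-5/6 + 5*sqrt(2)/9) (N(S) = (-10*(3/4 - sqrt(2)/2)/9)*(6 - S) = (-5/6 + 5*sqrt(2)/9)*(6 - S) = (6 - S)*(-5/6 + 5*sqrt(2)/9))
((129403 - 88510) + N(-841)) - 37*(-1968) = ((129403 - 88510) + 5*(-6 - 841)*(3 - 2*sqrt(2))/18) - 37*(-1968) = (40893 + (5/18)*(-847)*(3 - 2*sqrt(2))) - 1*(-72816) = (40893 + (-4235/6 + 4235*sqrt(2)/9)) + 72816 = (241123/6 + 4235*sqrt(2)/9) + 72816 = 678019/6 + 4235*sqrt(2)/9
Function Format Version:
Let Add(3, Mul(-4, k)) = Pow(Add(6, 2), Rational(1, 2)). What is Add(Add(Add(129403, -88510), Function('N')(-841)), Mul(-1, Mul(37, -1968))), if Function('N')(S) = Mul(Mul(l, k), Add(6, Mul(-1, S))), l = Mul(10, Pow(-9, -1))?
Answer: Add(Rational(678019, 6), Mul(Rational(4235, 9), Pow(2, Rational(1, 2)))) ≈ 1.1367e+5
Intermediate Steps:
k = Add(Rational(3, 4), Mul(Rational(-1, 2), Pow(2, Rational(1, 2)))) (k = Add(Rational(3, 4), Mul(Rational(-1, 4), Pow(Add(6, 2), Rational(1, 2)))) = Add(Rational(3, 4), Mul(Rational(-1, 4), Pow(8, Rational(1, 2)))) = Add(Rational(3, 4), Mul(Rational(-1, 4), Mul(2, Pow(2, Rational(1, 2))))) = Add(Rational(3, 4), Mul(Rational(-1, 2), Pow(2, Rational(1, 2)))) ≈ 0.042893)
l = Rational(-10, 9) (l = Mul(10, Rational(-1, 9)) = Rational(-10, 9) ≈ -1.1111)
Function('N')(S) = Mul(Add(6, Mul(-1, S)), Add(Rational(-5, 6), Mul(Rational(5, 9), Pow(2, Rational(1, 2))))) (Function('N')(S) = Mul(Mul(Rational(-10, 9), Add(Rational(3, 4), Mul(Rational(-1, 2), Pow(2, Rational(1, 2))))), Add(6, Mul(-1, S))) = Mul(Add(Rational(-5, 6), Mul(Rational(5, 9), Pow(2, Rational(1, 2)))), Add(6, Mul(-1, S))) = Mul(Add(6, Mul(-1, S)), Add(Rational(-5, 6), Mul(Rational(5, 9), Pow(2, Rational(1, 2))))))
Add(Add(Add(129403, -88510), Function('N')(-841)), Mul(-1, Mul(37, -1968))) = Add(Add(Add(129403, -88510), Mul(Rational(5, 18), Add(-6, -841), Add(3, Mul(-2, Pow(2, Rational(1, 2)))))), Mul(-1, Mul(37, -1968))) = Add(Add(40893, Mul(Rational(5, 18), -847, Add(3, Mul(-2, Pow(2, Rational(1, 2)))))), Mul(-1, -72816)) = Add(Add(40893, Add(Rational(-4235, 6), Mul(Rational(4235, 9), Pow(2, Rational(1, 2))))), 72816) = Add(Add(Rational(241123, 6), Mul(Rational(4235, 9), Pow(2, Rational(1, 2)))), 72816) = Add(Rational(678019, 6), Mul(Rational(4235, 9), Pow(2, Rational(1, 2))))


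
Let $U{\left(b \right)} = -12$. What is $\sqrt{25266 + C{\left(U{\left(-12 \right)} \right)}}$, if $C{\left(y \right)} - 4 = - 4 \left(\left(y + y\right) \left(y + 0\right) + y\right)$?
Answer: $\sqrt{24166} \approx 155.45$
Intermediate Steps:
$C{\left(y \right)} = 4 - 8 y^{2} - 4 y$ ($C{\left(y \right)} = 4 - 4 \left(\left(y + y\right) \left(y + 0\right) + y\right) = 4 - 4 \left(2 y y + y\right) = 4 - 4 \left(2 y^{2} + y\right) = 4 - 4 \left(y + 2 y^{2}\right) = 4 - \left(4 y + 8 y^{2}\right) = 4 - 8 y^{2} - 4 y$)
$\sqrt{25266 + C{\left(U{\left(-12 \right)} \right)}} = \sqrt{25266 - \left(-52 + 1152\right)} = \sqrt{25266 + \left(4 - 1152 + 48\right)} = \sqrt{25266 - 1100} = \sqrt{24166}$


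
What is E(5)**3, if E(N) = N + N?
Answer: 1000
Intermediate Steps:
E(N) = 2*N
E(5)**3 = (2*5)**3 = 10**3 = 1000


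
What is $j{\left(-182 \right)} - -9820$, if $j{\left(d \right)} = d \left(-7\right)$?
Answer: $11094$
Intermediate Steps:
$j{\left(d \right)} = - 7 d$
$j{\left(-182 \right)} - -9820 = \left(-7\right) \left(-182\right) - -9820 = 1274 + 9820 = 11094$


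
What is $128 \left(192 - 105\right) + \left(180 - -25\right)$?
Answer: $11341$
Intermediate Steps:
$128 \left(192 - 105\right) + \left(180 - -25\right) = 128 \cdot 87 + \left(180 + 25\right) = 11136 + 205 = 11341$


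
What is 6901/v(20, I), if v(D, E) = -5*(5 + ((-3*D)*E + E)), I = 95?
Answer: 6901/28000 ≈ 0.24646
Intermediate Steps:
v(D, E) = -25 - 5*E + 15*D*E (v(D, E) = -5*(5 + (-3*D*E + E)) = -5*(5 + (E - 3*D*E)) = -5*(5 + E - 3*D*E) = -25 - 5*E + 15*D*E)
6901/v(20, I) = 6901/(-25 - 5*95 + 15*20*95) = 6901/(-25 - 475 + 28500) = 6901/28000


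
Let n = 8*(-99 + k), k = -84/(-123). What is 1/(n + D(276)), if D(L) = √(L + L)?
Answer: -165271/129875699 - 1681*√138/519502796 ≈ -0.0013105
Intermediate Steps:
k = 28/41 (k = -84*(-1/123) = 28/41 ≈ 0.68293)
D(L) = √2*√L (D(L) = √(2*L) = √2*√L)
n = -32248/41 (n = 8*(-99 + 28/41) = 8*(-4031/41) = -32248/41 ≈ -786.54)
1/(n + D(276)) = 1/(-32248/41 + √2*√276) = 1/(-32248/41 + √2*(2*√69)) = 1/(-32248/41 + 2*√138)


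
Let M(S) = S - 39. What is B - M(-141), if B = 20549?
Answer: 20729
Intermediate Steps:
M(S) = -39 + S
B - M(-141) = 20549 - (-39 - 141) = 20549 - 1*(-180) = 20549 + 180 = 20729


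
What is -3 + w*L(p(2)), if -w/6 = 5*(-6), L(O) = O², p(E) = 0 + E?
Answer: 717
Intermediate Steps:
p(E) = E
w = 180 (w = -30*(-6) = -6*(-30) = 180)
-3 + w*L(p(2)) = -3 + 180*2² = -3 + 180*4 = -3 + 720 = 717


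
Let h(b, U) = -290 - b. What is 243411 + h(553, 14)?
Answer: 242568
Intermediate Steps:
243411 + h(553, 14) = 243411 + (-290 - 1*553) = 243411 + (-290 - 553) = 243411 - 843 = 242568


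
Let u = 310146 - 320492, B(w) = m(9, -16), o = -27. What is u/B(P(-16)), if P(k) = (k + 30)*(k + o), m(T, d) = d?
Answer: 5173/8 ≈ 646.63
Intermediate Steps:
P(k) = (-27 + k)*(30 + k) (P(k) = (k + 30)*(k - 27) = (30 + k)*(-27 + k) = (-27 + k)*(30 + k))
B(w) = -16
u = -10346
u/B(P(-16)) = -10346/(-16) = -10346*(-1/16) = 5173/8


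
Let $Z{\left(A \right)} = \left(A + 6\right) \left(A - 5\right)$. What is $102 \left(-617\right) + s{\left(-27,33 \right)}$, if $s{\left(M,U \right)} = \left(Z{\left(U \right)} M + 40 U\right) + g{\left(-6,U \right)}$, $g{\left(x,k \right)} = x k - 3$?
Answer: $-91299$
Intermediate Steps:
$Z{\left(A \right)} = \left(-5 + A\right) \left(6 + A\right)$ ($Z{\left(A \right)} = \left(6 + A\right) \left(-5 + A\right) = \left(-5 + A\right) \left(6 + A\right)$)
$g{\left(x,k \right)} = -3 + k x$ ($g{\left(x,k \right)} = k x - 3 = -3 + k x$)
$s{\left(M,U \right)} = -3 + 34 U + M \left(-30 + U + U^{2}\right)$ ($s{\left(M,U \right)} = \left(\left(-30 + U + U^{2}\right) M + 40 U\right) + \left(-3 + U \left(-6\right)\right) = \left(M \left(-30 + U + U^{2}\right) + 40 U\right) - \left(3 + 6 U\right) = \left(40 U + M \left(-30 + U + U^{2}\right)\right) - \left(3 + 6 U\right) = -3 + 34 U + M \left(-30 + U + U^{2}\right)$)
$102 \left(-617\right) + s{\left(-27,33 \right)} = 102 \left(-617\right) - \left(-1119 + 27 \left(-30 + 33 + 33^{2}\right)\right) = -62934 - \left(-1119 + 27 \left(-30 + 33 + 1089\right)\right) = -62934 - 28365 = -91299$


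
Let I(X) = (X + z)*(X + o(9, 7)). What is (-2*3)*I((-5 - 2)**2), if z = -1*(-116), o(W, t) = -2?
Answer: -46530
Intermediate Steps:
z = 116
I(X) = (-2 + X)*(116 + X) (I(X) = (X + 116)*(X - 2) = (116 + X)*(-2 + X) = (-2 + X)*(116 + X))
(-2*3)*I((-5 - 2)**2) = (-2*3)*(-232 + ((-5 - 2)**2)**2 + 114*(-5 - 2)**2) = -6*(-232 + ((-7)**2)**2 + 114*(-7)**2) = -6*(-232 + 49**2 + 114*49) = -6*(-232 + 2401 + 5586) = -6*7755 = -46530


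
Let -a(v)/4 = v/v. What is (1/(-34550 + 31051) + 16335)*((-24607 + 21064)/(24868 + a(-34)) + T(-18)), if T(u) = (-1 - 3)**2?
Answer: 1877965791507/7249928 ≈ 2.5903e+5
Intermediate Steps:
T(u) = 16 (T(u) = (-4)**2 = 16)
a(v) = -4 (a(v) = -4*v/v = -4*1 = -4)
(1/(-34550 + 31051) + 16335)*((-24607 + 21064)/(24868 + a(-34)) + T(-18)) = (1/(-34550 + 31051) + 16335)*((-24607 + 21064)/(24868 - 4) + 16) = (1/(-3499) + 16335)*(-3543/24864 + 16) = (-1/3499 + 16335)*(-3543*1/24864 + 16) = 57156164*(-1181/8288 + 16)/3499 = (57156164/3499)*(131427/8288) = 1877965791507/7249928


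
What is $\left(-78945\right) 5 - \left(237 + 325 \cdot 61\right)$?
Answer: $-414787$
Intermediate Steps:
$\left(-78945\right) 5 - \left(237 + 325 \cdot 61\right) = -394725 - \left(237 + 19825\right) = -394725 - 20062 = -414787$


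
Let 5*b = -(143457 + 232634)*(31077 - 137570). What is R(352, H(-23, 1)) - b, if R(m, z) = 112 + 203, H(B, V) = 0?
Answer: -40051057288/5 ≈ -8.0102e+9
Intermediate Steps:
b = 40051058863/5 (b = (-(143457 + 232634)*(31077 - 137570))/5 = (-376091*(-106493))/5 = (-1*(-40051058863))/5 = (⅕)*40051058863 = 40051058863/5 ≈ 8.0102e+9)
R(m, z) = 315
R(352, H(-23, 1)) - b = 315 - 1*40051058863/5 = 315 - 40051058863/5 = -40051057288/5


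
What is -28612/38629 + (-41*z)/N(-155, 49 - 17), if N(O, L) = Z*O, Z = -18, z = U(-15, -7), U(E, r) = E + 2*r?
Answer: -33897599/107774910 ≈ -0.31452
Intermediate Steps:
z = -29 (z = -15 + 2*(-7) = -15 - 14 = -29)
N(O, L) = -18*O
-28612/38629 + (-41*z)/N(-155, 49 - 17) = -28612/38629 + (-41*(-29))/((-18*(-155))) = -28612*1/38629 + 1189/2790 = -28612/38629 + 1189*(1/2790) = -28612/38629 + 1189/2790 = -33897599/107774910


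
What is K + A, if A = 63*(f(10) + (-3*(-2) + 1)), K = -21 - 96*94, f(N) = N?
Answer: -7974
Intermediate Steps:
K = -9045 (K = -21 - 9024 = -9045)
A = 1071 (A = 63*(10 + (-3*(-2) + 1)) = 63*(10 + (6 + 1)) = 63*(10 + 7) = 63*17 = 1071)
K + A = -9045 + 1071 = -7974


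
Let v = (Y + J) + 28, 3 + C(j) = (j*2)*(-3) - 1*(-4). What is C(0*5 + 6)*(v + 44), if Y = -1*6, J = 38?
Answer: -3640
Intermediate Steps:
Y = -6
C(j) = 1 - 6*j (C(j) = -3 + ((j*2)*(-3) - 1*(-4)) = -3 + ((2*j)*(-3) + 4) = -3 + (-6*j + 4) = -3 + (4 - 6*j) = 1 - 6*j)
v = 60 (v = (-6 + 38) + 28 = 32 + 28 = 60)
C(0*5 + 6)*(v + 44) = (1 - 6*(0*5 + 6))*(60 + 44) = (1 - 6*(0 + 6))*104 = (1 - 6*6)*104 = (1 - 36)*104 = -35*104 = -3640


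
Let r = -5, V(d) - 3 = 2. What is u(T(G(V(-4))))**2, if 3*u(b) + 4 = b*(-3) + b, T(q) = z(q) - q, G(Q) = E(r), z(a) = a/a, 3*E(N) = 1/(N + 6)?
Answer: 256/81 ≈ 3.1605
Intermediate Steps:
V(d) = 5 (V(d) = 3 + 2 = 5)
E(N) = 1/(3*(6 + N)) (E(N) = 1/(3*(N + 6)) = 1/(3*(6 + N)))
z(a) = 1
G(Q) = 1/3 (G(Q) = 1/(3*(6 - 5)) = (1/3)/1 = (1/3)*1 = 1/3)
T(q) = 1 - q
u(b) = -4/3 - 2*b/3 (u(b) = -4/3 + (b*(-3) + b)/3 = -4/3 + (-3*b + b)/3 = -4/3 + (-2*b)/3 = -4/3 - 2*b/3)
u(T(G(V(-4))))**2 = (-4/3 - 2*(1 - 1*1/3)/3)**2 = (-4/3 - 2*(1 - 1/3)/3)**2 = (-4/3 - 2/3*2/3)**2 = (-4/3 - 4/9)**2 = (-16/9)**2 = 256/81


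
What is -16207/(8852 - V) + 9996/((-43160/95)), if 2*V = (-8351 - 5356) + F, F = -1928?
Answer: -1652918471/71945562 ≈ -22.975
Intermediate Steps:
V = -15635/2 (V = ((-8351 - 5356) - 1928)/2 = (-13707 - 1928)/2 = (½)*(-15635) = -15635/2 ≈ -7817.5)
-16207/(8852 - V) + 9996/((-43160/95)) = -16207/(8852 - 1*(-15635/2)) + 9996/((-43160/95)) = -16207/(8852 + 15635/2) + 9996/((-43160*1/95)) = -16207/33339/2 + 9996/(-8632/19) = -16207*2/33339 + 9996*(-19/8632) = -32414/33339 - 47481/2158 = -1652918471/71945562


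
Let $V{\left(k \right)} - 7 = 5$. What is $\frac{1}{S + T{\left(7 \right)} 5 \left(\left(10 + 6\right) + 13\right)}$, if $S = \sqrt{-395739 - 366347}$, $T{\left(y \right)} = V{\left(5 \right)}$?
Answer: $\frac{870}{1894843} - \frac{i \sqrt{762086}}{3789686} \approx 0.00045914 - 0.00023036 i$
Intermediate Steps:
$V{\left(k \right)} = 12$ ($V{\left(k \right)} = 7 + 5 = 12$)
$T{\left(y \right)} = 12$
$S = i \sqrt{762086}$ ($S = \sqrt{-762086} = i \sqrt{762086} \approx 872.98 i$)
$\frac{1}{S + T{\left(7 \right)} 5 \left(\left(10 + 6\right) + 13\right)} = \frac{1}{i \sqrt{762086} + 12 \cdot 5 \left(\left(10 + 6\right) + 13\right)} = \frac{1}{i \sqrt{762086} + 60 \left(16 + 13\right)} = \frac{1}{i \sqrt{762086} + 60 \cdot 29} = \frac{1}{i \sqrt{762086} + 1740} = \frac{1}{1740 + i \sqrt{762086}}$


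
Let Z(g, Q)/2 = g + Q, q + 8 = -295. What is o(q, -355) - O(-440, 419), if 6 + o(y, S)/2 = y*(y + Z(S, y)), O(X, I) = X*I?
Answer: 1165462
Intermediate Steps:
O(X, I) = I*X
q = -303 (q = -8 - 295 = -303)
Z(g, Q) = 2*Q + 2*g (Z(g, Q) = 2*(g + Q) = 2*(Q + g) = 2*Q + 2*g)
o(y, S) = -12 + 2*y*(2*S + 3*y) (o(y, S) = -12 + 2*(y*(y + (2*y + 2*S))) = -12 + 2*(y*(y + (2*S + 2*y))) = -12 + 2*(y*(2*S + 3*y)) = -12 + 2*y*(2*S + 3*y))
o(q, -355) - O(-440, 419) = (-12 + 6*(-303)² + 4*(-355)*(-303)) - 419*(-440) = (-12 + 6*91809 + 430260) - 1*(-184360) = (-12 + 550854 + 430260) + 184360 = 981102 + 184360 = 1165462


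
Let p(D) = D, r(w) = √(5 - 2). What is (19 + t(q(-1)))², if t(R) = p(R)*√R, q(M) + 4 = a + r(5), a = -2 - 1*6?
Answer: (19 - I*(12 - √3)^(3/2))² ≈ -721.56 - 1250.3*I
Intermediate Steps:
r(w) = √3
a = -8 (a = -2 - 6 = -8)
q(M) = -12 + √3 (q(M) = -4 + (-8 + √3) = -12 + √3)
t(R) = R^(3/2) (t(R) = R*√R = R^(3/2))
(19 + t(q(-1)))² = (19 + (-12 + √3)^(3/2))²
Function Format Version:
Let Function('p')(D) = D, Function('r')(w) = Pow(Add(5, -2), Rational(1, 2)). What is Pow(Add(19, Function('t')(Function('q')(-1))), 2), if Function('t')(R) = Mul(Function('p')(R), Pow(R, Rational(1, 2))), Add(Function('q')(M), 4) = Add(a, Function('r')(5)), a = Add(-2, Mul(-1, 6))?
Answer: Pow(Add(19, Mul(-1, I, Pow(Add(12, Mul(-1, Pow(3, Rational(1, 2)))), Rational(3, 2)))), 2) ≈ Add(-721.56, Mul(-1250.3, I))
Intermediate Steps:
Function('r')(w) = Pow(3, Rational(1, 2))
a = -8 (a = Add(-2, -6) = -8)
Function('q')(M) = Add(-12, Pow(3, Rational(1, 2))) (Function('q')(M) = Add(-4, Add(-8, Pow(3, Rational(1, 2)))) = Add(-12, Pow(3, Rational(1, 2))))
Function('t')(R) = Pow(R, Rational(3, 2)) (Function('t')(R) = Mul(R, Pow(R, Rational(1, 2))) = Pow(R, Rational(3, 2)))
Pow(Add(19, Function('t')(Function('q')(-1))), 2) = Pow(Add(19, Pow(Add(-12, Pow(3, Rational(1, 2))), Rational(3, 2))), 2)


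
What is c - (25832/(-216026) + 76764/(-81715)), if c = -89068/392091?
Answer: 411244583141756/494386550189835 ≈ 0.83183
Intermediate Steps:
c = -12724/56013 (c = -89068*1/392091 = -12724/56013 ≈ -0.22716)
c - (25832/(-216026) + 76764/(-81715)) = -12724/56013 - (25832/(-216026) + 76764/(-81715)) = -12724/56013 - (25832*(-1/216026) + 76764*(-1/81715)) = -12724/56013 - (-12916/108013 - 76764/81715) = -12724/56013 - 1*(-9346940872/8826282295) = -12724/56013 + 9346940872/8826282295 = 411244583141756/494386550189835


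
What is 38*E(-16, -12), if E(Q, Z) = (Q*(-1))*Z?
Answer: -7296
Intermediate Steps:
E(Q, Z) = -Q*Z (E(Q, Z) = (-Q)*Z = -Q*Z)
38*E(-16, -12) = 38*(-1*(-16)*(-12)) = 38*(-192) = -7296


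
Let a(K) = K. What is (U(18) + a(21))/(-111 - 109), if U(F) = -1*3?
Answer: -9/110 ≈ -0.081818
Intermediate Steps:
U(F) = -3
(U(18) + a(21))/(-111 - 109) = (-3 + 21)/(-111 - 109) = 18/(-220) = 18*(-1/220) = -9/110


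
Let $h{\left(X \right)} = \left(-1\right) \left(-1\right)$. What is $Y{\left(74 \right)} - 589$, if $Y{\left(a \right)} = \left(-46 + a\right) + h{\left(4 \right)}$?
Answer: $-560$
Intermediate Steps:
$h{\left(X \right)} = 1$
$Y{\left(a \right)} = -45 + a$ ($Y{\left(a \right)} = \left(-46 + a\right) + 1 = -45 + a$)
$Y{\left(74 \right)} - 589 = \left(-45 + 74\right) - 589 = 29 - 589 = -560$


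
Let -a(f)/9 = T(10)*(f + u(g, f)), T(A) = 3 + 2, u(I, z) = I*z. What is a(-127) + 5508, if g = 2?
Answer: 22653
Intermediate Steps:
T(A) = 5
a(f) = -135*f (a(f) = -45*(f + 2*f) = -45*3*f = -135*f)
a(-127) + 5508 = -135*(-127) + 5508 = 17145 + 5508 = 22653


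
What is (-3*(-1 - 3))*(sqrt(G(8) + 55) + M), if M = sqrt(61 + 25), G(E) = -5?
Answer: 12*sqrt(86) + 60*sqrt(2) ≈ 196.14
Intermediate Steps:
M = sqrt(86) ≈ 9.2736
(-3*(-1 - 3))*(sqrt(G(8) + 55) + M) = (-3*(-1 - 3))*(sqrt(-5 + 55) + sqrt(86)) = (-3*(-4))*(sqrt(50) + sqrt(86)) = 12*(5*sqrt(2) + sqrt(86)) = 12*(sqrt(86) + 5*sqrt(2)) = 12*sqrt(86) + 60*sqrt(2)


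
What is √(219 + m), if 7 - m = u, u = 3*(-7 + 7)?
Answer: √226 ≈ 15.033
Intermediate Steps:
u = 0 (u = 3*0 = 0)
m = 7 (m = 7 - 1*0 = 7 + 0 = 7)
√(219 + m) = √(219 + 7) = √226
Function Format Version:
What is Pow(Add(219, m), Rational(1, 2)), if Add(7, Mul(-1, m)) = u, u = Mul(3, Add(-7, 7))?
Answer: Pow(226, Rational(1, 2)) ≈ 15.033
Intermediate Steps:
u = 0 (u = Mul(3, 0) = 0)
m = 7 (m = Add(7, Mul(-1, 0)) = Add(7, 0) = 7)
Pow(Add(219, m), Rational(1, 2)) = Pow(Add(219, 7), Rational(1, 2)) = Pow(226, Rational(1, 2))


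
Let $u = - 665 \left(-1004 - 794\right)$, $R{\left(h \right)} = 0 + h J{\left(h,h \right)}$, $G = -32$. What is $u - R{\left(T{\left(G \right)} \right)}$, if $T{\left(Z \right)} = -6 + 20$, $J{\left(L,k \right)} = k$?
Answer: $1195474$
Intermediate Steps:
$T{\left(Z \right)} = 14$
$R{\left(h \right)} = h^{2}$ ($R{\left(h \right)} = 0 + h h = 0 + h^{2} = h^{2}$)
$u = 1195670$ ($u = \left(-665\right) \left(-1798\right) = 1195670$)
$u - R{\left(T{\left(G \right)} \right)} = 1195670 - 14^{2} = 1195670 - 196 = 1195474$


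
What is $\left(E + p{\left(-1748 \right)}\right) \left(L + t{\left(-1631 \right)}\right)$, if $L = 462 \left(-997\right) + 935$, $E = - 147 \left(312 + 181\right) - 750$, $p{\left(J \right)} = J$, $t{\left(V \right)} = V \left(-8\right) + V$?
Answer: $33605753878$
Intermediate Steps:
$t{\left(V \right)} = - 7 V$ ($t{\left(V \right)} = - 8 V + V = - 7 V$)
$E = -73221$ ($E = \left(-147\right) 493 - 750 = -72471 - 750 = -73221$)
$L = -459679$ ($L = -460614 + 935 = -459679$)
$\left(E + p{\left(-1748 \right)}\right) \left(L + t{\left(-1631 \right)}\right) = \left(-73221 - 1748\right) \left(-459679 - -11417\right) = - 74969 \left(-459679 + 11417\right) = \left(-74969\right) \left(-448262\right) = 33605753878$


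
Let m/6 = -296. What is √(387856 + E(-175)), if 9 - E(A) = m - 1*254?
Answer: √389895 ≈ 624.42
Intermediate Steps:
m = -1776 (m = 6*(-296) = -1776)
E(A) = 2039 (E(A) = 9 - (-1776 - 1*254) = 9 - (-1776 - 254) = 9 - 1*(-2030) = 9 + 2030 = 2039)
√(387856 + E(-175)) = √(387856 + 2039) = √389895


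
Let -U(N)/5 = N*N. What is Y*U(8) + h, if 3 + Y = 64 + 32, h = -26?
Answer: -29786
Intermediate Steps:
U(N) = -5*N² (U(N) = -5*N*N = -5*N²)
Y = 93 (Y = -3 + (64 + 32) = -3 + 96 = 93)
Y*U(8) + h = 93*(-5*8²) - 26 = 93*(-5*64) - 26 = 93*(-320) - 26 = -29760 - 26 = -29786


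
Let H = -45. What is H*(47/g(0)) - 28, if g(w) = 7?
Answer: -2311/7 ≈ -330.14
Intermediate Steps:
H*(47/g(0)) - 28 = -2115/7 - 28 = -2311/7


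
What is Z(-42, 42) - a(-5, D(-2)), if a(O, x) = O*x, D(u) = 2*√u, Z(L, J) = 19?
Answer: 19 + 10*I*√2 ≈ 19.0 + 14.142*I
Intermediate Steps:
Z(-42, 42) - a(-5, D(-2)) = 19 - (-5)*2*√(-2) = 19 - (-5)*2*(I*√2) = 19 - (-5)*2*I*√2 = 19 - (-10)*I*√2 = 19 + 10*I*√2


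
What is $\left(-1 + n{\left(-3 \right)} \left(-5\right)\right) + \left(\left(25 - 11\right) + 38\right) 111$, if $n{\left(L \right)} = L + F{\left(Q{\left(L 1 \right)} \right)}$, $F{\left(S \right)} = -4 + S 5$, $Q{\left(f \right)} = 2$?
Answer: $5756$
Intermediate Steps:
$F{\left(S \right)} = -4 + 5 S$
$n{\left(L \right)} = 6 + L$ ($n{\left(L \right)} = L + \left(-4 + 5 \cdot 2\right) = L + \left(-4 + 10\right) = L + 6 = 6 + L$)
$\left(-1 + n{\left(-3 \right)} \left(-5\right)\right) + \left(\left(25 - 11\right) + 38\right) 111 = \left(-1 + \left(6 - 3\right) \left(-5\right)\right) + \left(\left(25 - 11\right) + 38\right) 111 = \left(-1 + 3 \left(-5\right)\right) + \left(14 + 38\right) 111 = \left(-1 - 15\right) + 52 \cdot 111 = -16 + 5772 = 5756$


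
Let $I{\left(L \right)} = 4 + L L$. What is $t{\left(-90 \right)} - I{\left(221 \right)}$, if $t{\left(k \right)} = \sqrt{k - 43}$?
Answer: $-48845 + i \sqrt{133} \approx -48845.0 + 11.533 i$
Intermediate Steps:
$t{\left(k \right)} = \sqrt{-43 + k}$
$I{\left(L \right)} = 4 + L^{2}$
$t{\left(-90 \right)} - I{\left(221 \right)} = \sqrt{-43 - 90} - \left(4 + 221^{2}\right) = \sqrt{-133} - \left(4 + 48841\right) = i \sqrt{133} - 48845 = -48845 + i \sqrt{133}$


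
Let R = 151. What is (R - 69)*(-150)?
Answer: -12300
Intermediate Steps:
(R - 69)*(-150) = (151 - 69)*(-150) = 82*(-150) = -12300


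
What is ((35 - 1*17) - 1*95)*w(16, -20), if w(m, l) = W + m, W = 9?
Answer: -1925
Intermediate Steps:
w(m, l) = 9 + m
((35 - 1*17) - 1*95)*w(16, -20) = ((35 - 1*17) - 1*95)*(9 + 16) = ((35 - 17) - 95)*25 = (18 - 95)*25 = -77*25 = -1925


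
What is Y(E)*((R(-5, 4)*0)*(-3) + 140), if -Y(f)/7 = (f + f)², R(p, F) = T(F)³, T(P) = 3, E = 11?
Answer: -474320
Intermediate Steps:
R(p, F) = 27 (R(p, F) = 3³ = 27)
Y(f) = -28*f² (Y(f) = -7*(f + f)² = -7*4*f² = -28*f²)
Y(E)*((R(-5, 4)*0)*(-3) + 140) = (-28*11²)*((27*0)*(-3) + 140) = (-28*121)*(0*(-3) + 140) = -3388*(0 + 140) = -3388*140 = -474320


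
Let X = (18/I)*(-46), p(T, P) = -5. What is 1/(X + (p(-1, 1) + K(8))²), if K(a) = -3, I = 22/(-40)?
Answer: 11/17264 ≈ 0.00063716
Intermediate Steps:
I = -11/20 (I = 22*(-1/40) = -11/20 ≈ -0.55000)
X = 16560/11 (X = (18/(-11/20))*(-46) = (18*(-20/11))*(-46) = -360/11*(-46) = 16560/11 ≈ 1505.5)
1/(X + (p(-1, 1) + K(8))²) = 1/(16560/11 + (-5 - 3)²) = 1/(16560/11 + (-8)²) = 1/(16560/11 + 64) = 1/(17264/11) = 11/17264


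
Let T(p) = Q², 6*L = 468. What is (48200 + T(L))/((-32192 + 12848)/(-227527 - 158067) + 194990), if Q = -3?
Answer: 9294550573/37593496702 ≈ 0.24724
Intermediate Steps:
L = 78 (L = (⅙)*468 = 78)
T(p) = 9 (T(p) = (-3)² = 9)
(48200 + T(L))/((-32192 + 12848)/(-227527 - 158067) + 194990) = (48200 + 9)/((-32192 + 12848)/(-227527 - 158067) + 194990) = 48209/(-19344/(-385594) + 194990) = 48209/(-19344*(-1/385594) + 194990) = 48209/(9672/192797 + 194990) = 48209/(37593496702/192797) = 48209*(192797/37593496702) = 9294550573/37593496702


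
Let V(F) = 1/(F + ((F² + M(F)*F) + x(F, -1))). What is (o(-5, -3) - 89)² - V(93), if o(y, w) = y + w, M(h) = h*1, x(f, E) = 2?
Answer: 163650736/17393 ≈ 9409.0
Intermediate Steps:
M(h) = h
V(F) = 1/(2 + F + 2*F²) (V(F) = 1/(F + ((F² + F*F) + 2)) = 1/(F + ((F² + F²) + 2)) = 1/(F + (2*F² + 2)) = 1/(F + (2 + 2*F²)) = 1/(2 + F + 2*F²))
o(y, w) = w + y
(o(-5, -3) - 89)² - V(93) = ((-3 - 5) - 89)² - 1/(2 + 93 + 2*93²) = (-8 - 89)² - 1/(2 + 93 + 2*8649) = (-97)² - 1/(2 + 93 + 17298) = 9409 - 1/17393 = 163650736/17393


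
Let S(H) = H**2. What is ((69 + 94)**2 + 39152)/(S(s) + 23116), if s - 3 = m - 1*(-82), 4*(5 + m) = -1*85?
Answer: 1051536/425081 ≈ 2.4737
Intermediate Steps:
m = -105/4 (m = -5 + (-1*85)/4 = -5 + (1/4)*(-85) = -5 - 85/4 = -105/4 ≈ -26.250)
s = 235/4 (s = 3 + (-105/4 - 1*(-82)) = 3 + (-105/4 + 82) = 3 + 223/4 = 235/4 ≈ 58.750)
((69 + 94)**2 + 39152)/(S(s) + 23116) = ((69 + 94)**2 + 39152)/((235/4)**2 + 23116) = (163**2 + 39152)/(55225/16 + 23116) = (26569 + 39152)/(425081/16) = 65721*(16/425081) = 1051536/425081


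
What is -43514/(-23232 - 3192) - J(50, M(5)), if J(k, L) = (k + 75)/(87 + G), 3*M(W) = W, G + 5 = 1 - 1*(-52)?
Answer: 28571/39636 ≈ 0.72083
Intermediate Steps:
G = 48 (G = -5 + (1 - 1*(-52)) = -5 + (1 + 52) = -5 + 53 = 48)
M(W) = W/3
J(k, L) = 5/9 + k/135 (J(k, L) = (k + 75)/(87 + 48) = (75 + k)/135 = (75 + k)*(1/135) = 5/9 + k/135)
-43514/(-23232 - 3192) - J(50, M(5)) = -43514/(-23232 - 3192) - (5/9 + (1/135)*50) = -43514/(-26424) - (5/9 + 10/27) = -43514*(-1/26424) - 1*25/27 = 21757/13212 - 25/27 = 28571/39636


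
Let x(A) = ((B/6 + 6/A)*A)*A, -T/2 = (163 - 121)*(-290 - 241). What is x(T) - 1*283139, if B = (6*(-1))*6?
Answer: -11937116411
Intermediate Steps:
B = -36 (B = -6*6 = -36)
T = 44604 (T = -2*(163 - 121)*(-290 - 241) = -84*(-531) = -2*(-22302) = 44604)
x(A) = A²*(-6 + 6/A) (x(A) = ((-36/6 + 6/A)*A)*A = ((-36*⅙ + 6/A)*A)*A = ((-6 + 6/A)*A)*A = (A*(-6 + 6/A))*A = A²*(-6 + 6/A))
x(T) - 1*283139 = 6*44604*(1 - 1*44604) - 1*283139 = 6*44604*(1 - 44604) - 283139 = 6*44604*(-44603) - 283139 = -11936833272 - 283139 = -11937116411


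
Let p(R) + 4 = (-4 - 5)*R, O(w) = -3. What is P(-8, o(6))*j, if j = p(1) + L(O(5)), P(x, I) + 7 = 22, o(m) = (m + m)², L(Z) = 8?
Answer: -75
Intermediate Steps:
p(R) = -4 - 9*R (p(R) = -4 + (-4 - 5)*R = -4 - 9*R)
o(m) = 4*m² (o(m) = (2*m)² = 4*m²)
P(x, I) = 15 (P(x, I) = -7 + 22 = 15)
j = -5 (j = (-4 - 9*1) + 8 = (-4 - 9) + 8 = -13 + 8 = -5)
P(-8, o(6))*j = 15*(-5) = -75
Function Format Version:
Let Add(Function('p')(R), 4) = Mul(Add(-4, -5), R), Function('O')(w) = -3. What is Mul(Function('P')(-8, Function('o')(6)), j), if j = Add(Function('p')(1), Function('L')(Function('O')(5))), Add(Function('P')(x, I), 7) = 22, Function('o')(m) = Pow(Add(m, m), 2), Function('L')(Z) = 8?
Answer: -75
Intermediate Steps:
Function('p')(R) = Add(-4, Mul(-9, R)) (Function('p')(R) = Add(-4, Mul(Add(-4, -5), R)) = Add(-4, Mul(-9, R)))
Function('o')(m) = Mul(4, Pow(m, 2)) (Function('o')(m) = Pow(Mul(2, m), 2) = Mul(4, Pow(m, 2)))
Function('P')(x, I) = 15 (Function('P')(x, I) = Add(-7, 22) = 15)
j = -5 (j = Add(Add(-4, Mul(-9, 1)), 8) = Add(Add(-4, -9), 8) = Add(-13, 8) = -5)
Mul(Function('P')(-8, Function('o')(6)), j) = Mul(15, -5) = -75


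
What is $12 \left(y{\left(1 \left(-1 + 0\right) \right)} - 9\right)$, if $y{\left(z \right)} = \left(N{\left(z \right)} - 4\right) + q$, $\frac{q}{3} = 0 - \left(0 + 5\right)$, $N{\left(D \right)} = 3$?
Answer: $-300$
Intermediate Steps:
$q = -15$ ($q = 3 \left(0 - \left(0 + 5\right)\right) = 3 \left(0 - 5\right) = 3 \left(-5\right) = -15$)
$y{\left(z \right)} = -16$ ($y{\left(z \right)} = \left(3 - 4\right) - 15 = -1 - 15 = -16$)
$12 \left(y{\left(1 \left(-1 + 0\right) \right)} - 9\right) = 12 \left(-16 - 9\right) = 12 \left(-25\right) = -300$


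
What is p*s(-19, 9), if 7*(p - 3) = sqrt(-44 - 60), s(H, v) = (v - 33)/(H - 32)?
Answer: 24/17 + 16*I*sqrt(26)/119 ≈ 1.4118 + 0.68558*I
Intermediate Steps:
s(H, v) = (-33 + v)/(-32 + H)
p = 3 + 2*I*sqrt(26)/7 (p = 3 + sqrt(-44 - 60)/7 = 3 + sqrt(-104)/7 = 3 + (2*I*sqrt(26))/7 = 3 + 2*I*sqrt(26)/7 ≈ 3.0 + 1.4569*I)
p*s(-19, 9) = (3 + 2*I*sqrt(26)/7)*((-33 + 9)/(-32 - 19)) = (3 + 2*I*sqrt(26)/7)*(-24/(-51)) = (3 + 2*I*sqrt(26)/7)*(-1/51*(-24)) = (3 + 2*I*sqrt(26)/7)*(8/17) = 24/17 + 16*I*sqrt(26)/119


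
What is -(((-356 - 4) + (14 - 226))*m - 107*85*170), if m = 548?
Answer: 1859606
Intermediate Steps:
-(((-356 - 4) + (14 - 226))*m - 107*85*170) = -(((-356 - 4) + (14 - 226))*548 - 107*85*170) = -((-360 - 212)*548 - 9095*170) = -(-572*548 - 1546150) = -(-313456 - 1546150) = -1*(-1859606) = 1859606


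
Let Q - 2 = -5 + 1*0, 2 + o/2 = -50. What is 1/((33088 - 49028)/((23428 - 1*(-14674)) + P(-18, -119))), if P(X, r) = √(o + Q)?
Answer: -19051/7970 - I*√107/15940 ≈ -2.3903 - 0.00064894*I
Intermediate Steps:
o = -104 (o = -4 + 2*(-50) = -4 - 100 = -104)
Q = -3 (Q = 2 + (-5 + 1*0) = 2 + (-5 + 0) = 2 - 5 = -3)
P(X, r) = I*√107 (P(X, r) = √(-104 - 3) = √(-107) = I*√107)
1/((33088 - 49028)/((23428 - 1*(-14674)) + P(-18, -119))) = 1/((33088 - 49028)/((23428 - 1*(-14674)) + I*√107)) = 1/(-15940/((23428 + 14674) + I*√107)) = 1/(-15940/(38102 + I*√107)) = -19051/7970 - I*√107/15940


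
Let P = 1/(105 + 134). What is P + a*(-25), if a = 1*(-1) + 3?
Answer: -11949/239 ≈ -49.996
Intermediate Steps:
a = 2 (a = -1 + 3 = 2)
P = 1/239 ≈ 0.0041841
P + a*(-25) = 1/239 + 2*(-25) = 1/239 - 50 = -11949/239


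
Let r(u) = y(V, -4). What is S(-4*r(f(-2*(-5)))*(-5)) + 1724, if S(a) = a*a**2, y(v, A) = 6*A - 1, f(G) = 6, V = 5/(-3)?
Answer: -124998276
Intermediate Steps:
V = -5/3 (V = 5*(-1/3) = -5/3 ≈ -1.6667)
y(v, A) = -1 + 6*A
r(u) = -25 (r(u) = -1 + 6*(-4) = -1 - 24 = -25)
S(a) = a**3
S(-4*r(f(-2*(-5)))*(-5)) + 1724 = (-4*(-25)*(-5))**3 + 1724 = (100*(-5))**3 + 1724 = (-500)**3 + 1724 = -125000000 + 1724 = -124998276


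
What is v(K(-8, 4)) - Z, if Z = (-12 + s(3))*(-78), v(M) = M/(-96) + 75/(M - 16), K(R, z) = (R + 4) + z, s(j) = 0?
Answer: -15051/16 ≈ -940.69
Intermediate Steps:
K(R, z) = 4 + R + z (K(R, z) = (4 + R) + z = 4 + R + z)
v(M) = 75/(-16 + M) - M/96 (v(M) = M*(-1/96) + 75/(-16 + M) = -M/96 + 75/(-16 + M) = 75/(-16 + M) - M/96)
Z = 936 (Z = (-12 + 0)*(-78) = -12*(-78) = 936)
v(K(-8, 4)) - Z = (7200 - (4 - 8 + 4)² + 16*(4 - 8 + 4))/(96*(-16 + (4 - 8 + 4))) - 1*936 = (7200 - 1*0² + 16*0)/(96*(-16 + 0)) - 936 = (1/96)*(7200 - 1*0 + 0)/(-16) - 936 = (1/96)*(-1/16)*(7200 + 0 + 0) - 936 = (1/96)*(-1/16)*7200 - 936 = -75/16 - 936 = -15051/16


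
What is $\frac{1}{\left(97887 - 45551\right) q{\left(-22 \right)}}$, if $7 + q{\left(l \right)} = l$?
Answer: $- \frac{1}{1517744} \approx -6.5887 \cdot 10^{-7}$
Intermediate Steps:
$q{\left(l \right)} = -7 + l$
$\frac{1}{\left(97887 - 45551\right) q{\left(-22 \right)}} = \frac{1}{\left(97887 - 45551\right) \left(-7 - 22\right)} = \frac{1}{52336 \left(-29\right)} = \frac{1}{52336} \left(- \frac{1}{29}\right) = - \frac{1}{1517744}$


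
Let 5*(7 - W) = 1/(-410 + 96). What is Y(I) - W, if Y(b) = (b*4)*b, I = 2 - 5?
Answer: 45529/1570 ≈ 28.999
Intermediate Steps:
I = -3
Y(b) = 4*b**2 (Y(b) = (4*b)*b = 4*b**2)
W = 10991/1570 (W = 7 - 1/(5*(-410 + 96)) = 7 - 1/5/(-314) = 7 - 1/5*(-1/314) = 7 + 1/1570 = 10991/1570 ≈ 7.0006)
Y(I) - W = 4*(-3)**2 - 1*10991/1570 = 4*9 - 10991/1570 = 36 - 10991/1570 = 45529/1570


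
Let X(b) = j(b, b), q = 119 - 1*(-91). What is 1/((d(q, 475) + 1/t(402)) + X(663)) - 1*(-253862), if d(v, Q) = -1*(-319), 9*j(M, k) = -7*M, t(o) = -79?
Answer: 11833269169/46613 ≈ 2.5386e+5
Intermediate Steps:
j(M, k) = -7*M/9 (j(M, k) = (-7*M)/9 = -7*M/9)
q = 210 (q = 119 + 91 = 210)
X(b) = -7*b/9
d(v, Q) = 319
1/((d(q, 475) + 1/t(402)) + X(663)) - 1*(-253862) = 1/((319 + 1/(-79)) - 7/9*663) - 1*(-253862) = 1/((319 - 1/79) - 1547/3) + 253862 = 1/(25200/79 - 1547/3) + 253862 = 1/(-46613/237) + 253862 = -237/46613 + 253862 = 11833269169/46613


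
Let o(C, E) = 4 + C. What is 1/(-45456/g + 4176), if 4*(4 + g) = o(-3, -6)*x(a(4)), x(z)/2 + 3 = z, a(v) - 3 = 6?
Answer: 1/49632 ≈ 2.0148e-5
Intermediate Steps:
a(v) = 9 (a(v) = 3 + 6 = 9)
x(z) = -6 + 2*z
g = -1 (g = -4 + ((4 - 3)*(-6 + 2*9))/4 = -4 + (1*(-6 + 18))/4 = -4 + (1*12)/4 = -4 + (¼)*12 = -4 + 3 = -1)
1/(-45456/g + 4176) = 1/(-45456/(-1) + 4176) = 1/(-45456*(-1) + 4176) = 1/(45456 + 4176) = 1/49632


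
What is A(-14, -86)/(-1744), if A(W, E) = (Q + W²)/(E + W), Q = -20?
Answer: 11/10900 ≈ 0.0010092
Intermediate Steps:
A(W, E) = (-20 + W²)/(E + W)
A(-14, -86)/(-1744) = ((-20 + (-14)²)/(-86 - 14))/(-1744) = ((-20 + 196)/(-100))*(-1/1744) = -1/100*176*(-1/1744) = -44/25*(-1/1744) = 11/10900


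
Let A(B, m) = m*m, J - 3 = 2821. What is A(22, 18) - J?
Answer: -2500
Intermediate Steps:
J = 2824 (J = 3 + 2821 = 2824)
A(B, m) = m²
A(22, 18) - J = 18² - 1*2824 = 324 - 2824 = -2500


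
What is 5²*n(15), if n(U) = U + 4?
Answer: 475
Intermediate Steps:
n(U) = 4 + U
5²*n(15) = 5²*(4 + 15) = 25*19 = 475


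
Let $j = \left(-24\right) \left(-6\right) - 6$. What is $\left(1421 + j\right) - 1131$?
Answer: $428$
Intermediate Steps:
$j = 138$ ($j = 144 - 6 = 138$)
$\left(1421 + j\right) - 1131 = \left(1421 + 138\right) - 1131 = 1559 - 1131 = 428$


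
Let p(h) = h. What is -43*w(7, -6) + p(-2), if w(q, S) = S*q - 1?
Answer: 1847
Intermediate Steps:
w(q, S) = -1 + S*q
-43*w(7, -6) + p(-2) = -43*(-1 - 6*7) - 2 = -43*(-1 - 42) - 2 = -43*(-43) - 2 = 1849 - 2 = 1847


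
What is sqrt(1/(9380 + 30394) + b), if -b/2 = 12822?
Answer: I*sqrt(40568066233170)/39774 ≈ 160.14*I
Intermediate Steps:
b = -25644 (b = -2*12822 = -25644)
sqrt(1/(9380 + 30394) + b) = sqrt(1/(9380 + 30394) - 25644) = sqrt(1/39774 - 25644) = sqrt(-1019964455/39774) = I*sqrt(40568066233170)/39774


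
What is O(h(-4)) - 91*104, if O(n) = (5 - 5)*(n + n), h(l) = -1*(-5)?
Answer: -9464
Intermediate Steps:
h(l) = 5
O(n) = 0 (O(n) = 0*(2*n) = 0)
O(h(-4)) - 91*104 = 0 - 91*104 = 0 - 9464 = -9464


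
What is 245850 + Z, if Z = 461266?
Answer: 707116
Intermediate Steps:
245850 + Z = 245850 + 461266 = 707116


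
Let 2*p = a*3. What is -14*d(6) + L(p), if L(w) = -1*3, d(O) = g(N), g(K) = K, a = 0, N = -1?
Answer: 11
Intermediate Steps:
d(O) = -1
p = 0 (p = (0*3)/2 = (½)*0 = 0)
L(w) = -3
-14*d(6) + L(p) = -14*(-1) - 3 = 14 - 3 = 11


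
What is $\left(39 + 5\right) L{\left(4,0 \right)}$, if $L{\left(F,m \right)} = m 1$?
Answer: $0$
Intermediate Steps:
$L{\left(F,m \right)} = m$
$\left(39 + 5\right) L{\left(4,0 \right)} = \left(39 + 5\right) 0 = 44 \cdot 0 = 0$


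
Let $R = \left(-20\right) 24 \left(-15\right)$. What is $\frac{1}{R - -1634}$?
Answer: $\frac{1}{8834} \approx 0.0001132$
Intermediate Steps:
$R = 7200$ ($R = \left(-480\right) \left(-15\right) = 7200$)
$\frac{1}{R - -1634} = \frac{1}{7200 - -1634} = \frac{1}{7200 + 1634} = \frac{1}{8834}$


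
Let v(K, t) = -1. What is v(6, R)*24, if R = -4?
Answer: -24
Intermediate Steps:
v(6, R)*24 = -1*24 = -24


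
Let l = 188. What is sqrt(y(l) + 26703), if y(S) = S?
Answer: sqrt(26891) ≈ 163.98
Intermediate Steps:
sqrt(y(l) + 26703) = sqrt(188 + 26703) = sqrt(26891)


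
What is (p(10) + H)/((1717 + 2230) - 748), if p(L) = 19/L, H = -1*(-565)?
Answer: 5669/31990 ≈ 0.17721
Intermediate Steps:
H = 565
(p(10) + H)/((1717 + 2230) - 748) = (19/10 + 565)/((1717 + 2230) - 748) = (19*(⅒) + 565)/(3947 - 748) = (19/10 + 565)/3199 = (5669/10)*(1/3199) = 5669/31990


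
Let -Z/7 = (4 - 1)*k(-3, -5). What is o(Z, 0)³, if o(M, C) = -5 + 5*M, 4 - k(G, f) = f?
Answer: -857375000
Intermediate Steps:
k(G, f) = 4 - f
Z = -189 (Z = -7*(4 - 1)*(4 - 1*(-5)) = -21*(4 + 5) = -21*9 = -7*27 = -189)
o(Z, 0)³ = (-5 + 5*(-189))³ = (-5 - 945)³ = (-950)³ = -857375000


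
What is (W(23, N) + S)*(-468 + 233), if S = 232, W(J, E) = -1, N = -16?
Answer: -54285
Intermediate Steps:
(W(23, N) + S)*(-468 + 233) = (-1 + 232)*(-468 + 233) = 231*(-235) = -54285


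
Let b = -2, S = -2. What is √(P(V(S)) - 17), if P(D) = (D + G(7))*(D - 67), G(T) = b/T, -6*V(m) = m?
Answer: I*√8897/21 ≈ 4.4916*I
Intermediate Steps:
V(m) = -m/6
G(T) = -2/T
P(D) = (-67 + D)*(-2/7 + D) (P(D) = (D - 2/7)*(D - 67) = (D - 2*⅐)*(-67 + D) = (D - 2/7)*(-67 + D) = (-2/7 + D)*(-67 + D) = (-67 + D)*(-2/7 + D))
√(P(V(S)) - 17) = √((134/7 + (-⅙*(-2))² - (-157)*(-2)/14) - 17) = √((134/7 + (⅓)² - 471/7*⅓) - 17) = √((134/7 + ⅑ - 157/7) - 17) = √(-200/63 - 17) = √(-1271/63) = I*√8897/21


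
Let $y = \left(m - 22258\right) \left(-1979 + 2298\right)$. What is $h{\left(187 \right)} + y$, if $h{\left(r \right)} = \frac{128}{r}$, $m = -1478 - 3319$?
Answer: $- \frac{1613911787}{187} \approx -8.6305 \cdot 10^{6}$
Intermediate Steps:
$m = -4797$
$y = -8630545$ ($y = \left(-4797 - 22258\right) \left(-1979 + 2298\right) = \left(-27055\right) 319 = -8630545$)
$h{\left(187 \right)} + y = \frac{128}{187} - 8630545 = - \frac{1613911787}{187}$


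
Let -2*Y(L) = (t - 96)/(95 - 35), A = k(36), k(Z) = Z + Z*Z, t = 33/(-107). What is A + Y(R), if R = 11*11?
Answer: 1140879/856 ≈ 1332.8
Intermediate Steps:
R = 121
t = -33/107 (t = 33*(-1/107) = -33/107 ≈ -0.30841)
k(Z) = Z + Z²
A = 1332 (A = 36*(1 + 36) = 36*37 = 1332)
Y(L) = 687/856 (Y(L) = -(-33/107 - 96)/(2*(95 - 35)) = -(-10305)/(214*60) = -½*(-687/428) = 687/856)
A + Y(R) = 1332 + 687/856 = 1140879/856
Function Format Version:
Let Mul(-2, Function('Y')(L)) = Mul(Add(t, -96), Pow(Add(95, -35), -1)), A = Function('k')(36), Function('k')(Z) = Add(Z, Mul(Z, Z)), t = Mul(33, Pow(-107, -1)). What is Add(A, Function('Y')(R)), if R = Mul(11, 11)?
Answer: Rational(1140879, 856) ≈ 1332.8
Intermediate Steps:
R = 121
t = Rational(-33, 107) (t = Mul(33, Rational(-1, 107)) = Rational(-33, 107) ≈ -0.30841)
Function('k')(Z) = Add(Z, Pow(Z, 2))
A = 1332 (A = Mul(36, Add(1, 36)) = Mul(36, 37) = 1332)
Function('Y')(L) = Rational(687, 856) (Function('Y')(L) = Mul(Rational(-1, 2), Mul(Add(Rational(-33, 107), -96), Pow(Add(95, -35), -1))) = Mul(Rational(-1, 2), Mul(Rational(-10305, 107), Pow(60, -1))) = Mul(Rational(-1, 2), Mul(Rational(-10305, 107), Rational(1, 60))) = Mul(Rational(-1, 2), Rational(-687, 428)) = Rational(687, 856))
Add(A, Function('Y')(R)) = Add(1332, Rational(687, 856)) = Rational(1140879, 856)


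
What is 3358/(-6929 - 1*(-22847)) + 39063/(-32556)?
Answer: -85413631/86371068 ≈ -0.98891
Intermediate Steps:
3358/(-6929 - 1*(-22847)) + 39063/(-32556) = 3358/(-6929 + 22847) + 39063*(-1/32556) = 3358/15918 - 13021/10852 = 3358*(1/15918) - 13021/10852 = 1679/7959 - 13021/10852 = -85413631/86371068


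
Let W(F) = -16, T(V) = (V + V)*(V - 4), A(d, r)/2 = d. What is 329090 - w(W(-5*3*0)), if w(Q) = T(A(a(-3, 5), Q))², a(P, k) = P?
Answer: 314690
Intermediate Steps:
A(d, r) = 2*d
T(V) = 2*V*(-4 + V) (T(V) = (2*V)*(-4 + V) = 2*V*(-4 + V))
w(Q) = 14400 (w(Q) = (2*(2*(-3))*(-4 + 2*(-3)))² = (2*(-6)*(-4 - 6))² = (2*(-6)*(-10))² = 120² = 14400)
329090 - w(W(-5*3*0)) = 329090 - 1*14400 = 329090 - 14400 = 314690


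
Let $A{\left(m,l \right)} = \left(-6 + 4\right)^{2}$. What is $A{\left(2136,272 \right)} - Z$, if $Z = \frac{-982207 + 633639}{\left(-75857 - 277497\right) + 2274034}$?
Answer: $\frac{1003911}{240085} \approx 4.1815$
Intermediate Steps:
$A{\left(m,l \right)} = 4$ ($A{\left(m,l \right)} = \left(-2\right)^{2} = 4$)
$Z = - \frac{43571}{240085}$ ($Z = - \frac{348568}{\left(-75857 - 277497\right) + 2274034} = - \frac{348568}{-353354 + 2274034} = - \frac{348568}{1920680} = \left(-348568\right) \frac{1}{1920680} = - \frac{43571}{240085} \approx -0.18148$)
$A{\left(2136,272 \right)} - Z = 4 - - \frac{43571}{240085} = 4 + \frac{43571}{240085} = \frac{1003911}{240085}$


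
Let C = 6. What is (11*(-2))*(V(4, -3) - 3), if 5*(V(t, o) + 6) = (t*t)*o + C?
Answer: 1914/5 ≈ 382.80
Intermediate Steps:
V(t, o) = -24/5 + o*t²/5 (V(t, o) = -6 + ((t*t)*o + 6)/5 = -6 + (t²*o + 6)/5 = -6 + (o*t² + 6)/5 = -6 + (6 + o*t²)/5 = -6 + (6/5 + o*t²/5) = -24/5 + o*t²/5)
(11*(-2))*(V(4, -3) - 3) = (11*(-2))*((-24/5 + (⅕)*(-3)*4²) - 3) = -22*((-24/5 + (⅕)*(-3)*16) - 3) = -22*((-24/5 - 48/5) - 3) = -22*(-72/5 - 3) = -22*(-87/5) = 1914/5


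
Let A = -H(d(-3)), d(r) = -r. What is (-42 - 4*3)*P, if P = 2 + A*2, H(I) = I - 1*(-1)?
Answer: 324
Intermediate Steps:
H(I) = 1 + I (H(I) = I + 1 = 1 + I)
A = -4 (A = -(1 - 1*(-3)) = -(1 + 3) = -1*4 = -4)
P = -6 (P = 2 - 4*2 = 2 - 8 = -6)
(-42 - 4*3)*P = (-42 - 4*3)*(-6) = (-42 - 1*12)*(-6) = (-42 - 12)*(-6) = -54*(-6) = 324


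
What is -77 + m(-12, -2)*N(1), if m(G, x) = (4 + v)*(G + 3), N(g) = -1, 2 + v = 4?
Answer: -23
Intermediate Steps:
v = 2 (v = -2 + 4 = 2)
m(G, x) = 18 + 6*G (m(G, x) = (4 + 2)*(G + 3) = 6*(3 + G) = 18 + 6*G)
-77 + m(-12, -2)*N(1) = -77 + (18 + 6*(-12))*(-1) = -77 + (18 - 72)*(-1) = -77 - 54*(-1) = -77 + 54 = -23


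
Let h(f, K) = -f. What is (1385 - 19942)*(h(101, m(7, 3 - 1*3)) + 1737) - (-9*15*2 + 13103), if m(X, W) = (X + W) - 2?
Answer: -30372085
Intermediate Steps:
m(X, W) = -2 + W + X (m(X, W) = (W + X) - 2 = -2 + W + X)
(1385 - 19942)*(h(101, m(7, 3 - 1*3)) + 1737) - (-9*15*2 + 13103) = (1385 - 19942)*(-1*101 + 1737) - (-9*15*2 + 13103) = -18557*(-101 + 1737) - (-135*2 + 13103) = -18557*1636 - (-270 + 13103) = -30359252 - 1*12833 = -30359252 - 12833 = -30372085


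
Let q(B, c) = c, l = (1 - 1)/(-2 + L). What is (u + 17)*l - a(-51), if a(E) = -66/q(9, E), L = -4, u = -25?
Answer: -22/17 ≈ -1.2941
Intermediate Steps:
l = 0 (l = (1 - 1)/(-2 - 4) = 0/(-6) = 0*(-⅙) = 0)
a(E) = -66/E
(u + 17)*l - a(-51) = (-25 + 17)*0 - (-66)/(-51) = -8*0 - (-66)*(-1)/51 = 0 - 1*22/17 = 0 - 22/17 = -22/17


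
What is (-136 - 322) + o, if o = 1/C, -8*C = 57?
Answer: -26114/57 ≈ -458.14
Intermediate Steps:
C = -57/8 (C = -1/8*57 = -57/8 ≈ -7.1250)
o = -8/57 (o = 1/(-57/8) = -8/57 ≈ -0.14035)
(-136 - 322) + o = (-136 - 322) - 8/57 = -458 - 8/57 = -26114/57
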